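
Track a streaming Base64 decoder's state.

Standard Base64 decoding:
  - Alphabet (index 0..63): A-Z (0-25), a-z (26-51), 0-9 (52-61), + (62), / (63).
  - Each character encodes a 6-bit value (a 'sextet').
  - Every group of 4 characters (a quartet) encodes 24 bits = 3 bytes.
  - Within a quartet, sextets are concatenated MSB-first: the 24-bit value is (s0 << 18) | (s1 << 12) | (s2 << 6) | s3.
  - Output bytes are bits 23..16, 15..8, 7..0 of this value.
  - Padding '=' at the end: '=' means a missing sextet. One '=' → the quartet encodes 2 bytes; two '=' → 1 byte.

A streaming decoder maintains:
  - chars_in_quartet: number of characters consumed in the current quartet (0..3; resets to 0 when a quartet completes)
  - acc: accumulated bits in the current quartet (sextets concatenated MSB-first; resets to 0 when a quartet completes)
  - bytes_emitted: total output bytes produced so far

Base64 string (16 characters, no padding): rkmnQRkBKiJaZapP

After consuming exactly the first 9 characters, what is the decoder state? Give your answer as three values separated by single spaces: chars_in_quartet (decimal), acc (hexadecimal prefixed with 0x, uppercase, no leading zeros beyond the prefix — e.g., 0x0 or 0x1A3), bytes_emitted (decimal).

After char 0 ('r'=43): chars_in_quartet=1 acc=0x2B bytes_emitted=0
After char 1 ('k'=36): chars_in_quartet=2 acc=0xAE4 bytes_emitted=0
After char 2 ('m'=38): chars_in_quartet=3 acc=0x2B926 bytes_emitted=0
After char 3 ('n'=39): chars_in_quartet=4 acc=0xAE49A7 -> emit AE 49 A7, reset; bytes_emitted=3
After char 4 ('Q'=16): chars_in_quartet=1 acc=0x10 bytes_emitted=3
After char 5 ('R'=17): chars_in_quartet=2 acc=0x411 bytes_emitted=3
After char 6 ('k'=36): chars_in_quartet=3 acc=0x10464 bytes_emitted=3
After char 7 ('B'=1): chars_in_quartet=4 acc=0x411901 -> emit 41 19 01, reset; bytes_emitted=6
After char 8 ('K'=10): chars_in_quartet=1 acc=0xA bytes_emitted=6

Answer: 1 0xA 6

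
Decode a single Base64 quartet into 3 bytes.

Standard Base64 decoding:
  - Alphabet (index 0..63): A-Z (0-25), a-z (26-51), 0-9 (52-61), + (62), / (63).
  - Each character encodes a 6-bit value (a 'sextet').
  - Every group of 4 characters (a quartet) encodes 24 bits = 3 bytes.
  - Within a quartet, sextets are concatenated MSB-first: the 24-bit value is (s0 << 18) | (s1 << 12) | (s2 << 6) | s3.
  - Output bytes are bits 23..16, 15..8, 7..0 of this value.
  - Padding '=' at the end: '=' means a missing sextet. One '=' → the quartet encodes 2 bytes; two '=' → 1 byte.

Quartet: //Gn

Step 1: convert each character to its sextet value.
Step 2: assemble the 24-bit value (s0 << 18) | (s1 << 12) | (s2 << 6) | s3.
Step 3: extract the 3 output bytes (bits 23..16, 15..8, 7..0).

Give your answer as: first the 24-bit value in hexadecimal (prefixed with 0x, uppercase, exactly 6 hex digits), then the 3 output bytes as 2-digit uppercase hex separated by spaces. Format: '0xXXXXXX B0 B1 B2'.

Answer: 0xFFF1A7 FF F1 A7

Derivation:
Sextets: /=63, /=63, G=6, n=39
24-bit: (63<<18) | (63<<12) | (6<<6) | 39
      = 0xFC0000 | 0x03F000 | 0x000180 | 0x000027
      = 0xFFF1A7
Bytes: (v>>16)&0xFF=FF, (v>>8)&0xFF=F1, v&0xFF=A7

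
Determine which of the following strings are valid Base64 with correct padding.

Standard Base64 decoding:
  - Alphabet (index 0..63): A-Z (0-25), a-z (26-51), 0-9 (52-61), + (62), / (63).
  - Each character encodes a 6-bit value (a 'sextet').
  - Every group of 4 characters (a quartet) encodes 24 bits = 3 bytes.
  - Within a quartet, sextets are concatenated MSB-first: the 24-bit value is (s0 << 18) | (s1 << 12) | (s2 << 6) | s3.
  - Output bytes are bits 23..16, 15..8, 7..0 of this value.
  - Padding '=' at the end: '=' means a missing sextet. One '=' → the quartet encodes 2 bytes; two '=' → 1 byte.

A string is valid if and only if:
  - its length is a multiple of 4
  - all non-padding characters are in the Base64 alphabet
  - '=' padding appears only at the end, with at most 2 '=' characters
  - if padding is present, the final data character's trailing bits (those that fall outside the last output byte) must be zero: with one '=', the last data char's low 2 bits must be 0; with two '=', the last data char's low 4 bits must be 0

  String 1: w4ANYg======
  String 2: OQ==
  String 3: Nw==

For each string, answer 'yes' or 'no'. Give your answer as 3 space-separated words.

Answer: no yes yes

Derivation:
String 1: 'w4ANYg======' → invalid (6 pad chars (max 2))
String 2: 'OQ==' → valid
String 3: 'Nw==' → valid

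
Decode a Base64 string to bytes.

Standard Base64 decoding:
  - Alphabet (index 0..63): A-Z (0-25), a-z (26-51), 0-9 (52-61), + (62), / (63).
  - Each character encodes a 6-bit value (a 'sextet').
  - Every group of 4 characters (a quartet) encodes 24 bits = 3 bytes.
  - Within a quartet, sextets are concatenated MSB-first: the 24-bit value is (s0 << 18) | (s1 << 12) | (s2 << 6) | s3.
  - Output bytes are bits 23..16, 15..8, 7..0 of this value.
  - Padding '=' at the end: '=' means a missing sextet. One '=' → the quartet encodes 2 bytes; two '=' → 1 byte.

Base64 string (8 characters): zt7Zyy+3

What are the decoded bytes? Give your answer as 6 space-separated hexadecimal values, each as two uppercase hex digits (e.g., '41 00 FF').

After char 0 ('z'=51): chars_in_quartet=1 acc=0x33 bytes_emitted=0
After char 1 ('t'=45): chars_in_quartet=2 acc=0xCED bytes_emitted=0
After char 2 ('7'=59): chars_in_quartet=3 acc=0x33B7B bytes_emitted=0
After char 3 ('Z'=25): chars_in_quartet=4 acc=0xCEDED9 -> emit CE DE D9, reset; bytes_emitted=3
After char 4 ('y'=50): chars_in_quartet=1 acc=0x32 bytes_emitted=3
After char 5 ('y'=50): chars_in_quartet=2 acc=0xCB2 bytes_emitted=3
After char 6 ('+'=62): chars_in_quartet=3 acc=0x32CBE bytes_emitted=3
After char 7 ('3'=55): chars_in_quartet=4 acc=0xCB2FB7 -> emit CB 2F B7, reset; bytes_emitted=6

Answer: CE DE D9 CB 2F B7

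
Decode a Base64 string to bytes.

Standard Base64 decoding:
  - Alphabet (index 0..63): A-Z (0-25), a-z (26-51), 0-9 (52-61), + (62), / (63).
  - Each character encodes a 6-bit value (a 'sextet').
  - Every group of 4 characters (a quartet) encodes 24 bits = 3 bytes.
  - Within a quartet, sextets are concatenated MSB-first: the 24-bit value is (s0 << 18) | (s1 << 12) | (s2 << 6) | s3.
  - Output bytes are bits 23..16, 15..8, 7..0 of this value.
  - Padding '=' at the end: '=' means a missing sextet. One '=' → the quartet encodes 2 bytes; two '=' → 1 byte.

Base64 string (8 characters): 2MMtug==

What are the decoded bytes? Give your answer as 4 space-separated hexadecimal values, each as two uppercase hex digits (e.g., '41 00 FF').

Answer: D8 C3 2D BA

Derivation:
After char 0 ('2'=54): chars_in_quartet=1 acc=0x36 bytes_emitted=0
After char 1 ('M'=12): chars_in_quartet=2 acc=0xD8C bytes_emitted=0
After char 2 ('M'=12): chars_in_quartet=3 acc=0x3630C bytes_emitted=0
After char 3 ('t'=45): chars_in_quartet=4 acc=0xD8C32D -> emit D8 C3 2D, reset; bytes_emitted=3
After char 4 ('u'=46): chars_in_quartet=1 acc=0x2E bytes_emitted=3
After char 5 ('g'=32): chars_in_quartet=2 acc=0xBA0 bytes_emitted=3
Padding '==': partial quartet acc=0xBA0 -> emit BA; bytes_emitted=4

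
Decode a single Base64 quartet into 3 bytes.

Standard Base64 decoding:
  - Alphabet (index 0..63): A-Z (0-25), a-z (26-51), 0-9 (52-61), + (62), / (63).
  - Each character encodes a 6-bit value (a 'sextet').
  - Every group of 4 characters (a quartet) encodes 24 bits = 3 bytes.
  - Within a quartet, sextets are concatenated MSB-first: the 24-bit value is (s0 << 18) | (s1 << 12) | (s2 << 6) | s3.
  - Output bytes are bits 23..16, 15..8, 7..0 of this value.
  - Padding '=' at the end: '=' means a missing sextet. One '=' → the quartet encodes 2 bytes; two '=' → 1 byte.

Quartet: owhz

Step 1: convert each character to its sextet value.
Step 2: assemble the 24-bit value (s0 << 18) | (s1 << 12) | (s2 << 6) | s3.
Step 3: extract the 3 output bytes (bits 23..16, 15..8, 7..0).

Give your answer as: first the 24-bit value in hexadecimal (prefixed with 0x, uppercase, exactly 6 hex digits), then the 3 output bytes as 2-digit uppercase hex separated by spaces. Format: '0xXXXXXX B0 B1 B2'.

Answer: 0xA30873 A3 08 73

Derivation:
Sextets: o=40, w=48, h=33, z=51
24-bit: (40<<18) | (48<<12) | (33<<6) | 51
      = 0xA00000 | 0x030000 | 0x000840 | 0x000033
      = 0xA30873
Bytes: (v>>16)&0xFF=A3, (v>>8)&0xFF=08, v&0xFF=73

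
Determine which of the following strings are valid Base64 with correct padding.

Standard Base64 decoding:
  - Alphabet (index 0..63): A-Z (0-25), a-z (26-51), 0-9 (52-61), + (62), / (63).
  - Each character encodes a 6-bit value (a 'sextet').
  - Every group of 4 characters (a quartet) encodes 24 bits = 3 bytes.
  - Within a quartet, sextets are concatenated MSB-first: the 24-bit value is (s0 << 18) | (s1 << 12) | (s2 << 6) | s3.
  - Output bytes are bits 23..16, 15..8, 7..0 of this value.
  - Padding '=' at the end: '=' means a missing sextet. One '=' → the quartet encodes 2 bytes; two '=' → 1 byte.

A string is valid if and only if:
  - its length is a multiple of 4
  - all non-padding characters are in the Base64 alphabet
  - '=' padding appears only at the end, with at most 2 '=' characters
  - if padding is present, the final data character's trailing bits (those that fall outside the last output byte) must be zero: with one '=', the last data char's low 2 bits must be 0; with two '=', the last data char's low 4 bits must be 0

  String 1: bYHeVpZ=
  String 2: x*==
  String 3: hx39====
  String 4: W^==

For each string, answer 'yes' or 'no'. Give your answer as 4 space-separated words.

String 1: 'bYHeVpZ=' → invalid (bad trailing bits)
String 2: 'x*==' → invalid (bad char(s): ['*'])
String 3: 'hx39====' → invalid (4 pad chars (max 2))
String 4: 'W^==' → invalid (bad char(s): ['^'])

Answer: no no no no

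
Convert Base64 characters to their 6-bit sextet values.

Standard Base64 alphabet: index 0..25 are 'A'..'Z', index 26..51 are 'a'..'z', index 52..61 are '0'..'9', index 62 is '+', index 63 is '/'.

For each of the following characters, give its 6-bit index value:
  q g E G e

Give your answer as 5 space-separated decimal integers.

'q': a..z range, 26 + ord('q') − ord('a') = 42
'g': a..z range, 26 + ord('g') − ord('a') = 32
'E': A..Z range, ord('E') − ord('A') = 4
'G': A..Z range, ord('G') − ord('A') = 6
'e': a..z range, 26 + ord('e') − ord('a') = 30

Answer: 42 32 4 6 30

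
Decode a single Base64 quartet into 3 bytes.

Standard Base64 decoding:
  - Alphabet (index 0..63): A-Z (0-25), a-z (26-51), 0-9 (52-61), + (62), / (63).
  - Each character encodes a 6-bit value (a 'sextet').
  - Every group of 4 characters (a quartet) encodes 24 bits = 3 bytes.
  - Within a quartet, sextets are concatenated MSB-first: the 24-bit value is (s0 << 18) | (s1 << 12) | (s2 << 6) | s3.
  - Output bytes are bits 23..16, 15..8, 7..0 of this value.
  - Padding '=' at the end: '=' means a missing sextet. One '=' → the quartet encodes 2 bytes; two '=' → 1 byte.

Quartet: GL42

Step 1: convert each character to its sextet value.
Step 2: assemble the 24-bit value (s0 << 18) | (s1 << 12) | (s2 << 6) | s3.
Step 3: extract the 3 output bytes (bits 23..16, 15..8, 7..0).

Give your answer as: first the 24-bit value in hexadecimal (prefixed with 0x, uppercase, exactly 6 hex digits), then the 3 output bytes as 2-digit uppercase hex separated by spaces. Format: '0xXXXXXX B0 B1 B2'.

Answer: 0x18BE36 18 BE 36

Derivation:
Sextets: G=6, L=11, 4=56, 2=54
24-bit: (6<<18) | (11<<12) | (56<<6) | 54
      = 0x180000 | 0x00B000 | 0x000E00 | 0x000036
      = 0x18BE36
Bytes: (v>>16)&0xFF=18, (v>>8)&0xFF=BE, v&0xFF=36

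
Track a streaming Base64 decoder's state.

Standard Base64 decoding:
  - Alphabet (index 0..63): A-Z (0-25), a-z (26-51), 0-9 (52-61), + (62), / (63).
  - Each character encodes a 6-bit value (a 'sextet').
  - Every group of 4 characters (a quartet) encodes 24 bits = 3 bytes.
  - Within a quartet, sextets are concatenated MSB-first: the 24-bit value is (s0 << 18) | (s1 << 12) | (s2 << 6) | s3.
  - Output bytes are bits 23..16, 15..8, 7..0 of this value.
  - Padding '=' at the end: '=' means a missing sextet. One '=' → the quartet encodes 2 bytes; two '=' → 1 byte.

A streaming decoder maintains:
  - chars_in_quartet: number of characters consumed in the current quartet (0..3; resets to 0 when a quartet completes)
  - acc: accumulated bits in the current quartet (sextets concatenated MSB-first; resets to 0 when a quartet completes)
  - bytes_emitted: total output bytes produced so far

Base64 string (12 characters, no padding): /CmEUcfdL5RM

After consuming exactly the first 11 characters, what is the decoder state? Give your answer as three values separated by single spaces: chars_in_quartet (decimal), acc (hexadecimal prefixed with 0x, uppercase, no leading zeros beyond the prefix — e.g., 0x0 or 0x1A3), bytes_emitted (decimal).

Answer: 3 0xBE51 6

Derivation:
After char 0 ('/'=63): chars_in_quartet=1 acc=0x3F bytes_emitted=0
After char 1 ('C'=2): chars_in_quartet=2 acc=0xFC2 bytes_emitted=0
After char 2 ('m'=38): chars_in_quartet=3 acc=0x3F0A6 bytes_emitted=0
After char 3 ('E'=4): chars_in_quartet=4 acc=0xFC2984 -> emit FC 29 84, reset; bytes_emitted=3
After char 4 ('U'=20): chars_in_quartet=1 acc=0x14 bytes_emitted=3
After char 5 ('c'=28): chars_in_quartet=2 acc=0x51C bytes_emitted=3
After char 6 ('f'=31): chars_in_quartet=3 acc=0x1471F bytes_emitted=3
After char 7 ('d'=29): chars_in_quartet=4 acc=0x51C7DD -> emit 51 C7 DD, reset; bytes_emitted=6
After char 8 ('L'=11): chars_in_quartet=1 acc=0xB bytes_emitted=6
After char 9 ('5'=57): chars_in_quartet=2 acc=0x2F9 bytes_emitted=6
After char 10 ('R'=17): chars_in_quartet=3 acc=0xBE51 bytes_emitted=6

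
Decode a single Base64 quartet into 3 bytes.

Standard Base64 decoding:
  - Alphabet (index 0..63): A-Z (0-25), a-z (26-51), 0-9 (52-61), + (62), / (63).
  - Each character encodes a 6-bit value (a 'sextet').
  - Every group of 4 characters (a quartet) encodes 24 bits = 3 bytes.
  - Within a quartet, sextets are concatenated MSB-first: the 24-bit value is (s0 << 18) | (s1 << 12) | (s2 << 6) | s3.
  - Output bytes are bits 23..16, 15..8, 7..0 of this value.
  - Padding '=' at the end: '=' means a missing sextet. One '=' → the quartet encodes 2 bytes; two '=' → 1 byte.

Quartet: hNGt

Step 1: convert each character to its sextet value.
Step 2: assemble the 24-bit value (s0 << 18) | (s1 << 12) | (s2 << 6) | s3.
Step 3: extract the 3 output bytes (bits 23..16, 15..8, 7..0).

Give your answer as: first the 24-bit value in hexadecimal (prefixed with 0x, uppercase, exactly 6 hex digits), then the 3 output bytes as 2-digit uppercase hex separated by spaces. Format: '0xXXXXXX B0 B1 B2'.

Sextets: h=33, N=13, G=6, t=45
24-bit: (33<<18) | (13<<12) | (6<<6) | 45
      = 0x840000 | 0x00D000 | 0x000180 | 0x00002D
      = 0x84D1AD
Bytes: (v>>16)&0xFF=84, (v>>8)&0xFF=D1, v&0xFF=AD

Answer: 0x84D1AD 84 D1 AD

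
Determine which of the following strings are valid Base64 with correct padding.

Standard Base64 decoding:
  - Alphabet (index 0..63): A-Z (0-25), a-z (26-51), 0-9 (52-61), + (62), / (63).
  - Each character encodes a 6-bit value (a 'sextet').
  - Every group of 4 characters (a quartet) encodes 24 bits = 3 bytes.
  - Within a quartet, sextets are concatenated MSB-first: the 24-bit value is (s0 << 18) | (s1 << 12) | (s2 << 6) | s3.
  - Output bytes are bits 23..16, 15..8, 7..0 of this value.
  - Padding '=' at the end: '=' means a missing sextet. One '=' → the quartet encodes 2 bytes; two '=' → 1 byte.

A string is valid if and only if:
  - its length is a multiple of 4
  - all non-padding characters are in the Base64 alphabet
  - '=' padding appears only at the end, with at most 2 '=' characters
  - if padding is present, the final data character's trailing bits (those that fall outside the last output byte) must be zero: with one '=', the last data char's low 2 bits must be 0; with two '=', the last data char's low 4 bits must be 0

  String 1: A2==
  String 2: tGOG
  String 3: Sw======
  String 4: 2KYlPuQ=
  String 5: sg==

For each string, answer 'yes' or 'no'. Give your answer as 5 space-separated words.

String 1: 'A2==' → invalid (bad trailing bits)
String 2: 'tGOG' → valid
String 3: 'Sw======' → invalid (6 pad chars (max 2))
String 4: '2KYlPuQ=' → valid
String 5: 'sg==' → valid

Answer: no yes no yes yes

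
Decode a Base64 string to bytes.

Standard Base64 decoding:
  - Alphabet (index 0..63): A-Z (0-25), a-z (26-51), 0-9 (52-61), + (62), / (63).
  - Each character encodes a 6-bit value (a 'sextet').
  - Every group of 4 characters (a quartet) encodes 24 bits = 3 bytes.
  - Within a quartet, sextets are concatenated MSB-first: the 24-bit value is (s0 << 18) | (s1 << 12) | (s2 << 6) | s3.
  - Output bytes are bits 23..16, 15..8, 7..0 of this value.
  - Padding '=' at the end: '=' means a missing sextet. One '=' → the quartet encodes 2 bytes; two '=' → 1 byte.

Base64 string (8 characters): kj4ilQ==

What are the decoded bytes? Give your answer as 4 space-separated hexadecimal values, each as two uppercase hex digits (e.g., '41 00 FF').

Answer: 92 3E 22 95

Derivation:
After char 0 ('k'=36): chars_in_quartet=1 acc=0x24 bytes_emitted=0
After char 1 ('j'=35): chars_in_quartet=2 acc=0x923 bytes_emitted=0
After char 2 ('4'=56): chars_in_quartet=3 acc=0x248F8 bytes_emitted=0
After char 3 ('i'=34): chars_in_quartet=4 acc=0x923E22 -> emit 92 3E 22, reset; bytes_emitted=3
After char 4 ('l'=37): chars_in_quartet=1 acc=0x25 bytes_emitted=3
After char 5 ('Q'=16): chars_in_quartet=2 acc=0x950 bytes_emitted=3
Padding '==': partial quartet acc=0x950 -> emit 95; bytes_emitted=4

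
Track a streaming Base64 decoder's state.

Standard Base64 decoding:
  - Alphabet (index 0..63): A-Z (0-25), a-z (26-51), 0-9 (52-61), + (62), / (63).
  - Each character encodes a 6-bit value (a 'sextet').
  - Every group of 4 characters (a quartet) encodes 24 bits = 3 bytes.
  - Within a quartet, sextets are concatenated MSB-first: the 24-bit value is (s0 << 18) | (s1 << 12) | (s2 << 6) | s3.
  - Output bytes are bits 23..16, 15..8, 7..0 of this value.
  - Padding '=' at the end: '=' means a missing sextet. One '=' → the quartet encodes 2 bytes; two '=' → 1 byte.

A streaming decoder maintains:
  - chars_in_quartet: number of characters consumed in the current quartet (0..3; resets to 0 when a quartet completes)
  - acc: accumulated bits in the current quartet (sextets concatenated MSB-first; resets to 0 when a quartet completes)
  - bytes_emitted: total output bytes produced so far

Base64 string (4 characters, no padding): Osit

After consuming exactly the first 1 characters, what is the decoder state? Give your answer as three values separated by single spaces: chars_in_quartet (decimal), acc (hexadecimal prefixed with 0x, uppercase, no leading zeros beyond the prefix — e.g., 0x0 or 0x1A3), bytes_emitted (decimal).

After char 0 ('O'=14): chars_in_quartet=1 acc=0xE bytes_emitted=0

Answer: 1 0xE 0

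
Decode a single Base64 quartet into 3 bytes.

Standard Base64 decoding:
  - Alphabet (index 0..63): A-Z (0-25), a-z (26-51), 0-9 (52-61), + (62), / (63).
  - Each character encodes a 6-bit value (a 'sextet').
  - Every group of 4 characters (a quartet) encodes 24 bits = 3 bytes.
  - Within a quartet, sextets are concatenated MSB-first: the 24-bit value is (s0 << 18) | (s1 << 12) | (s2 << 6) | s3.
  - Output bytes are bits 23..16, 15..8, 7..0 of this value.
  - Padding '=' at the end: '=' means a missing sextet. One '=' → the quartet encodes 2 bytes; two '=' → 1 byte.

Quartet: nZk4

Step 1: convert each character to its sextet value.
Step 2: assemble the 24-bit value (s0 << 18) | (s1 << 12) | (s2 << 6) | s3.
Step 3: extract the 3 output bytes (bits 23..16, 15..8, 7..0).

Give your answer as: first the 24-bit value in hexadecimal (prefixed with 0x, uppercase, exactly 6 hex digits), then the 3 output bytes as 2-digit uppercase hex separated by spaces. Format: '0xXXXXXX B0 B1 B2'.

Sextets: n=39, Z=25, k=36, 4=56
24-bit: (39<<18) | (25<<12) | (36<<6) | 56
      = 0x9C0000 | 0x019000 | 0x000900 | 0x000038
      = 0x9D9938
Bytes: (v>>16)&0xFF=9D, (v>>8)&0xFF=99, v&0xFF=38

Answer: 0x9D9938 9D 99 38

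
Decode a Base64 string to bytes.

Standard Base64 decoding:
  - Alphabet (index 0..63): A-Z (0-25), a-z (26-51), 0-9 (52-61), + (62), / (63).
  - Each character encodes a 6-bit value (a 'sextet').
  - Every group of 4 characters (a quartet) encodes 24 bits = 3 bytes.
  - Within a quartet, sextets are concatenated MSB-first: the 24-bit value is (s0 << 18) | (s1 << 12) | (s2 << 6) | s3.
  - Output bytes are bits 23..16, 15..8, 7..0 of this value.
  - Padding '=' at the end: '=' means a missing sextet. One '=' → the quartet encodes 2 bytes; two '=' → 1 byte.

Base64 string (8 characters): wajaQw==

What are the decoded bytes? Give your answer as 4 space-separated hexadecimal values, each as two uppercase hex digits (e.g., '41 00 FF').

Answer: C1 A8 DA 43

Derivation:
After char 0 ('w'=48): chars_in_quartet=1 acc=0x30 bytes_emitted=0
After char 1 ('a'=26): chars_in_quartet=2 acc=0xC1A bytes_emitted=0
After char 2 ('j'=35): chars_in_quartet=3 acc=0x306A3 bytes_emitted=0
After char 3 ('a'=26): chars_in_quartet=4 acc=0xC1A8DA -> emit C1 A8 DA, reset; bytes_emitted=3
After char 4 ('Q'=16): chars_in_quartet=1 acc=0x10 bytes_emitted=3
After char 5 ('w'=48): chars_in_quartet=2 acc=0x430 bytes_emitted=3
Padding '==': partial quartet acc=0x430 -> emit 43; bytes_emitted=4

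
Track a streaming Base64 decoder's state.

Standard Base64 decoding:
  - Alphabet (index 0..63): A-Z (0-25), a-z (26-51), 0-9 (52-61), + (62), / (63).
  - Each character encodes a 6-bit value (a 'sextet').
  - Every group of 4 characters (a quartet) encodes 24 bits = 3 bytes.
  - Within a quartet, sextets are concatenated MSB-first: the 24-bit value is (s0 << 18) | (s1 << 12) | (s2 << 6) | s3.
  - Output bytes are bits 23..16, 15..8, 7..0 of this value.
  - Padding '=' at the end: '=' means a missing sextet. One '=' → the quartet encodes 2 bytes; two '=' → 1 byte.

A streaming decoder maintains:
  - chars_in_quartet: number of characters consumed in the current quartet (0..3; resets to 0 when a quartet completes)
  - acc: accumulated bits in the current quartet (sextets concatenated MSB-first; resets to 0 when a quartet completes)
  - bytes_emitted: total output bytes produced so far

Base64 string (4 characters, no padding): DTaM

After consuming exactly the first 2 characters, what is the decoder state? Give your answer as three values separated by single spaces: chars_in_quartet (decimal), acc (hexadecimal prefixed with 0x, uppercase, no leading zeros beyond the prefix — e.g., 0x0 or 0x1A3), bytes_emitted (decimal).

After char 0 ('D'=3): chars_in_quartet=1 acc=0x3 bytes_emitted=0
After char 1 ('T'=19): chars_in_quartet=2 acc=0xD3 bytes_emitted=0

Answer: 2 0xD3 0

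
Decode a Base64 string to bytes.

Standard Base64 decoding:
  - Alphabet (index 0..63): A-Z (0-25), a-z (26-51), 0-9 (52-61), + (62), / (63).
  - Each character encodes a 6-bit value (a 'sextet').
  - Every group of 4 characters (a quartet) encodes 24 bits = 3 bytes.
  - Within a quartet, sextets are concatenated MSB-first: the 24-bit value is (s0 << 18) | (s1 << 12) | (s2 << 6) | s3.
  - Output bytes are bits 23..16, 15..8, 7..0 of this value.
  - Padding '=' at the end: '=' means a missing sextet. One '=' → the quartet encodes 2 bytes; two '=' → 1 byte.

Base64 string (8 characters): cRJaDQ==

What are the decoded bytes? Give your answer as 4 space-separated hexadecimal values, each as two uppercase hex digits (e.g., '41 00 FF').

After char 0 ('c'=28): chars_in_quartet=1 acc=0x1C bytes_emitted=0
After char 1 ('R'=17): chars_in_quartet=2 acc=0x711 bytes_emitted=0
After char 2 ('J'=9): chars_in_quartet=3 acc=0x1C449 bytes_emitted=0
After char 3 ('a'=26): chars_in_quartet=4 acc=0x71125A -> emit 71 12 5A, reset; bytes_emitted=3
After char 4 ('D'=3): chars_in_quartet=1 acc=0x3 bytes_emitted=3
After char 5 ('Q'=16): chars_in_quartet=2 acc=0xD0 bytes_emitted=3
Padding '==': partial quartet acc=0xD0 -> emit 0D; bytes_emitted=4

Answer: 71 12 5A 0D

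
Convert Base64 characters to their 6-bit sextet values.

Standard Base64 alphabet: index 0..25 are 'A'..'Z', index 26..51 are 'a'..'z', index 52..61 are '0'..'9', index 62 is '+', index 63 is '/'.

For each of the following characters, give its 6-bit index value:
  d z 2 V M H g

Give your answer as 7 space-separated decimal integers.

'd': a..z range, 26 + ord('d') − ord('a') = 29
'z': a..z range, 26 + ord('z') − ord('a') = 51
'2': 0..9 range, 52 + ord('2') − ord('0') = 54
'V': A..Z range, ord('V') − ord('A') = 21
'M': A..Z range, ord('M') − ord('A') = 12
'H': A..Z range, ord('H') − ord('A') = 7
'g': a..z range, 26 + ord('g') − ord('a') = 32

Answer: 29 51 54 21 12 7 32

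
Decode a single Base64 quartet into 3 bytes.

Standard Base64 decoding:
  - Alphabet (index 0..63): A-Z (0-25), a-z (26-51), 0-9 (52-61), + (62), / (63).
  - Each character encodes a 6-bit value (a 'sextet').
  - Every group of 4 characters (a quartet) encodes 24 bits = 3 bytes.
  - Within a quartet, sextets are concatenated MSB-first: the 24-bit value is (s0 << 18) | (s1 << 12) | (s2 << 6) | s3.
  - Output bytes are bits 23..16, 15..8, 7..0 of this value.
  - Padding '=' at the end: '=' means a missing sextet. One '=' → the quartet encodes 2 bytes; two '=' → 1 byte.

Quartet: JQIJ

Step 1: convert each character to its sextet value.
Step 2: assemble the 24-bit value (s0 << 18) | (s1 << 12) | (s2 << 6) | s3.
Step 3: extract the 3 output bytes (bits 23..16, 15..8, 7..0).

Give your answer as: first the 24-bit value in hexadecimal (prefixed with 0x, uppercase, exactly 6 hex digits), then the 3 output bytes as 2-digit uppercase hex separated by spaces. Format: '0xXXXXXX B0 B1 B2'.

Sextets: J=9, Q=16, I=8, J=9
24-bit: (9<<18) | (16<<12) | (8<<6) | 9
      = 0x240000 | 0x010000 | 0x000200 | 0x000009
      = 0x250209
Bytes: (v>>16)&0xFF=25, (v>>8)&0xFF=02, v&0xFF=09

Answer: 0x250209 25 02 09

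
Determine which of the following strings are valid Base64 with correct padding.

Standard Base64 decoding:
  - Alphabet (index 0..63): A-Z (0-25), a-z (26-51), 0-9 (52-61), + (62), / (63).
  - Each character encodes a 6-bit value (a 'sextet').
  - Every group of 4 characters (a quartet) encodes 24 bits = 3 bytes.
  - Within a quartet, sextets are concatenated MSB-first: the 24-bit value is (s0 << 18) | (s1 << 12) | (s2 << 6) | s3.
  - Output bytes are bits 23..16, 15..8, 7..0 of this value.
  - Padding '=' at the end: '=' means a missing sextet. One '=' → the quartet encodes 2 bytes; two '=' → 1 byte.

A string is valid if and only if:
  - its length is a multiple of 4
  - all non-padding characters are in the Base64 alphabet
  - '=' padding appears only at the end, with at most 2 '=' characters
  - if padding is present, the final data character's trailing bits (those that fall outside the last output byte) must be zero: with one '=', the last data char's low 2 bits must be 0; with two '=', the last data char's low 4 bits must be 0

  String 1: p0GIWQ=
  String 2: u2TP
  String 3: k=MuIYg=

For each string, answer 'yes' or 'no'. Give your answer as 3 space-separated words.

Answer: no yes no

Derivation:
String 1: 'p0GIWQ=' → invalid (len=7 not mult of 4)
String 2: 'u2TP' → valid
String 3: 'k=MuIYg=' → invalid (bad char(s): ['=']; '=' in middle)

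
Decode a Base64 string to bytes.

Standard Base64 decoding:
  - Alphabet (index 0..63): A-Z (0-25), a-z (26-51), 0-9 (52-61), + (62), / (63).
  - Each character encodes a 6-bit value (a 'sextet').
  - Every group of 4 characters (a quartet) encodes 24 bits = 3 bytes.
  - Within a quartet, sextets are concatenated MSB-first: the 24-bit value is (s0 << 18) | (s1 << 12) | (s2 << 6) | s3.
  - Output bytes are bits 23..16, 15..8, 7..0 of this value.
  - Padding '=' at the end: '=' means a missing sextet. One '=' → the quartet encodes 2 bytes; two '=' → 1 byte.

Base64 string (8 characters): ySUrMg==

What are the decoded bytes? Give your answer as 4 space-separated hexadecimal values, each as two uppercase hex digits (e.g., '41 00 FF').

After char 0 ('y'=50): chars_in_quartet=1 acc=0x32 bytes_emitted=0
After char 1 ('S'=18): chars_in_quartet=2 acc=0xC92 bytes_emitted=0
After char 2 ('U'=20): chars_in_quartet=3 acc=0x32494 bytes_emitted=0
After char 3 ('r'=43): chars_in_quartet=4 acc=0xC9252B -> emit C9 25 2B, reset; bytes_emitted=3
After char 4 ('M'=12): chars_in_quartet=1 acc=0xC bytes_emitted=3
After char 5 ('g'=32): chars_in_quartet=2 acc=0x320 bytes_emitted=3
Padding '==': partial quartet acc=0x320 -> emit 32; bytes_emitted=4

Answer: C9 25 2B 32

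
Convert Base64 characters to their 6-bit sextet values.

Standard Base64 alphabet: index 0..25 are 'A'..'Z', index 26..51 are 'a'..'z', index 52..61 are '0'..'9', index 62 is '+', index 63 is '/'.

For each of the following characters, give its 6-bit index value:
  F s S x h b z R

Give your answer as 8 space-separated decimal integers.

'F': A..Z range, ord('F') − ord('A') = 5
's': a..z range, 26 + ord('s') − ord('a') = 44
'S': A..Z range, ord('S') − ord('A') = 18
'x': a..z range, 26 + ord('x') − ord('a') = 49
'h': a..z range, 26 + ord('h') − ord('a') = 33
'b': a..z range, 26 + ord('b') − ord('a') = 27
'z': a..z range, 26 + ord('z') − ord('a') = 51
'R': A..Z range, ord('R') − ord('A') = 17

Answer: 5 44 18 49 33 27 51 17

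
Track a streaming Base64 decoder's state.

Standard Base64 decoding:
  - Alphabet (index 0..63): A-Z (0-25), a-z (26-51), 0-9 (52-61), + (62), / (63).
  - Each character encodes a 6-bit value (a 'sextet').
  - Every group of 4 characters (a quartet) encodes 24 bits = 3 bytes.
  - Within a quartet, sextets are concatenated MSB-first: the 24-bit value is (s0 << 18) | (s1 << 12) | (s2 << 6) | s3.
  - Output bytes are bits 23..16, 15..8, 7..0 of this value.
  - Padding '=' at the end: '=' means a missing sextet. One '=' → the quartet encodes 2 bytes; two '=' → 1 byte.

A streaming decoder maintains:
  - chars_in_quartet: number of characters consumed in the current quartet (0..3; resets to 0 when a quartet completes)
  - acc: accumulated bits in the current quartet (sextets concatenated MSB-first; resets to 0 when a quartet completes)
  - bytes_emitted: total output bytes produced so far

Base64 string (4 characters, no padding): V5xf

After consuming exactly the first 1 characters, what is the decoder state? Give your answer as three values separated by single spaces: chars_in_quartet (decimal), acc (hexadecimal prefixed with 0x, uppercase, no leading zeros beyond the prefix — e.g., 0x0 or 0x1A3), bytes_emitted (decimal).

Answer: 1 0x15 0

Derivation:
After char 0 ('V'=21): chars_in_quartet=1 acc=0x15 bytes_emitted=0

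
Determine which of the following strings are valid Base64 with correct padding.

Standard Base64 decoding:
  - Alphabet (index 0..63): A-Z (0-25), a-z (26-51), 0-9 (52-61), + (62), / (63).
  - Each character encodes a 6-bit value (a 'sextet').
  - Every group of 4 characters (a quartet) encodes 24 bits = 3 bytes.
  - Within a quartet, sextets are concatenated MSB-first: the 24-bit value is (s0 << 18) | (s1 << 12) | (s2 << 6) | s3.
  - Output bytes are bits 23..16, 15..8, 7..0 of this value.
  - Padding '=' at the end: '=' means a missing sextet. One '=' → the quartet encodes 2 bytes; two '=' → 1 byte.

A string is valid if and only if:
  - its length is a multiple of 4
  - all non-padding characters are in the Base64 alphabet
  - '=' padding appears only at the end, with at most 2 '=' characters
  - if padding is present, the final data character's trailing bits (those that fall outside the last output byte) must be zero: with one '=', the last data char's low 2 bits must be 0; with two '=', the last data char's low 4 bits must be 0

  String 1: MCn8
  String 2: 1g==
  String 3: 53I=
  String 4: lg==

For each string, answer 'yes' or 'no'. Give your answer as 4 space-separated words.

Answer: yes yes yes yes

Derivation:
String 1: 'MCn8' → valid
String 2: '1g==' → valid
String 3: '53I=' → valid
String 4: 'lg==' → valid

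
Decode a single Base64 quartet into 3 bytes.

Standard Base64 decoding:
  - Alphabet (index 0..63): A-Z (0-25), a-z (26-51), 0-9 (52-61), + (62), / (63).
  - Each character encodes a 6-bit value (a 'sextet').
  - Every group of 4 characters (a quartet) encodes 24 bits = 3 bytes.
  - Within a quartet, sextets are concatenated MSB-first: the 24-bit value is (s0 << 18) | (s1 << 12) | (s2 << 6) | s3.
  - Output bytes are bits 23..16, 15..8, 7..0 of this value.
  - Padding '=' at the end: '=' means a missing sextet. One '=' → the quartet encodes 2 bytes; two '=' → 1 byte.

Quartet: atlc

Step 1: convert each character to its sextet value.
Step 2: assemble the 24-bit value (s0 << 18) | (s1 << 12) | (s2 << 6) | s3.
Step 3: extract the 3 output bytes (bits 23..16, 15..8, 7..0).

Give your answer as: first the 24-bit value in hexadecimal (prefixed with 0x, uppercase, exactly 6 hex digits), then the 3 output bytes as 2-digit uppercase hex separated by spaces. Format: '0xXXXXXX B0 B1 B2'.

Sextets: a=26, t=45, l=37, c=28
24-bit: (26<<18) | (45<<12) | (37<<6) | 28
      = 0x680000 | 0x02D000 | 0x000940 | 0x00001C
      = 0x6AD95C
Bytes: (v>>16)&0xFF=6A, (v>>8)&0xFF=D9, v&0xFF=5C

Answer: 0x6AD95C 6A D9 5C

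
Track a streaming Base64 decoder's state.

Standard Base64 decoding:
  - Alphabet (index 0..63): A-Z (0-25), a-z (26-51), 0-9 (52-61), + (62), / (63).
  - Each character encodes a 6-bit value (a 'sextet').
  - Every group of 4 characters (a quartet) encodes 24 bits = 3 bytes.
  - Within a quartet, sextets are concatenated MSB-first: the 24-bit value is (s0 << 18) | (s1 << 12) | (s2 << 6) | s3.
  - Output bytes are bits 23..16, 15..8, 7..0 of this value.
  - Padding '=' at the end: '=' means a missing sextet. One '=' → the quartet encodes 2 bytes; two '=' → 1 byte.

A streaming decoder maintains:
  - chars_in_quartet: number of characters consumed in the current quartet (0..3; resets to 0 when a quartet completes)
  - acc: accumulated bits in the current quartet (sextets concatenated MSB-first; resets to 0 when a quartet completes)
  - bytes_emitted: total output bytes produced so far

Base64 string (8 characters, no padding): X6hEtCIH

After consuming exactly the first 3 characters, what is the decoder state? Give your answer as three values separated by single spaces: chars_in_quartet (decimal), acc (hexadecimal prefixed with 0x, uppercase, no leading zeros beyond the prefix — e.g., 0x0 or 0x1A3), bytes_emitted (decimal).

Answer: 3 0x17EA1 0

Derivation:
After char 0 ('X'=23): chars_in_quartet=1 acc=0x17 bytes_emitted=0
After char 1 ('6'=58): chars_in_quartet=2 acc=0x5FA bytes_emitted=0
After char 2 ('h'=33): chars_in_quartet=3 acc=0x17EA1 bytes_emitted=0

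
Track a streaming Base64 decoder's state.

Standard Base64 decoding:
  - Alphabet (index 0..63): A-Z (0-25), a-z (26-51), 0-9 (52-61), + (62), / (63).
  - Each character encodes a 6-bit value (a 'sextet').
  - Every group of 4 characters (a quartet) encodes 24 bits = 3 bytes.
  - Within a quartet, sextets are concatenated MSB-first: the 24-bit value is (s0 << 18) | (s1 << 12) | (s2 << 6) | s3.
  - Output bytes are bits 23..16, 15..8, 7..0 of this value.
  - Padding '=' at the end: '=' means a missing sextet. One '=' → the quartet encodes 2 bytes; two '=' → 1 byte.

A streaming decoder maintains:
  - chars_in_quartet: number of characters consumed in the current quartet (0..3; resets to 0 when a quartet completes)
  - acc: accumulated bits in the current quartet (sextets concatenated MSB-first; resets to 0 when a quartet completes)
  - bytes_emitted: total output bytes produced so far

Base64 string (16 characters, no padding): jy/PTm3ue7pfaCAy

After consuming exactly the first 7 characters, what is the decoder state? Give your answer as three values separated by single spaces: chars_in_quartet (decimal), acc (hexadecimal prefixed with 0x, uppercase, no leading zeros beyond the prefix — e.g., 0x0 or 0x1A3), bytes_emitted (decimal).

After char 0 ('j'=35): chars_in_quartet=1 acc=0x23 bytes_emitted=0
After char 1 ('y'=50): chars_in_quartet=2 acc=0x8F2 bytes_emitted=0
After char 2 ('/'=63): chars_in_quartet=3 acc=0x23CBF bytes_emitted=0
After char 3 ('P'=15): chars_in_quartet=4 acc=0x8F2FCF -> emit 8F 2F CF, reset; bytes_emitted=3
After char 4 ('T'=19): chars_in_quartet=1 acc=0x13 bytes_emitted=3
After char 5 ('m'=38): chars_in_quartet=2 acc=0x4E6 bytes_emitted=3
After char 6 ('3'=55): chars_in_quartet=3 acc=0x139B7 bytes_emitted=3

Answer: 3 0x139B7 3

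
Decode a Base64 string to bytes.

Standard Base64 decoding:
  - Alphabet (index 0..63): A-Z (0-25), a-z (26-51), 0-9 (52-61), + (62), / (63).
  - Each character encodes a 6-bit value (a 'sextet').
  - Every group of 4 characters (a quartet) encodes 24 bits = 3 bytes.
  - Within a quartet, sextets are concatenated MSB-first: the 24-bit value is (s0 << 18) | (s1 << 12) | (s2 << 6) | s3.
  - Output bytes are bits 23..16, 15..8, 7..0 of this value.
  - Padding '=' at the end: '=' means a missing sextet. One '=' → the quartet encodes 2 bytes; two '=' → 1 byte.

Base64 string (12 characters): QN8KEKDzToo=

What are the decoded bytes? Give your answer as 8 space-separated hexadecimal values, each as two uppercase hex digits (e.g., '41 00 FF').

Answer: 40 DF 0A 10 A0 F3 4E 8A

Derivation:
After char 0 ('Q'=16): chars_in_quartet=1 acc=0x10 bytes_emitted=0
After char 1 ('N'=13): chars_in_quartet=2 acc=0x40D bytes_emitted=0
After char 2 ('8'=60): chars_in_quartet=3 acc=0x1037C bytes_emitted=0
After char 3 ('K'=10): chars_in_quartet=4 acc=0x40DF0A -> emit 40 DF 0A, reset; bytes_emitted=3
After char 4 ('E'=4): chars_in_quartet=1 acc=0x4 bytes_emitted=3
After char 5 ('K'=10): chars_in_quartet=2 acc=0x10A bytes_emitted=3
After char 6 ('D'=3): chars_in_quartet=3 acc=0x4283 bytes_emitted=3
After char 7 ('z'=51): chars_in_quartet=4 acc=0x10A0F3 -> emit 10 A0 F3, reset; bytes_emitted=6
After char 8 ('T'=19): chars_in_quartet=1 acc=0x13 bytes_emitted=6
After char 9 ('o'=40): chars_in_quartet=2 acc=0x4E8 bytes_emitted=6
After char 10 ('o'=40): chars_in_quartet=3 acc=0x13A28 bytes_emitted=6
Padding '=': partial quartet acc=0x13A28 -> emit 4E 8A; bytes_emitted=8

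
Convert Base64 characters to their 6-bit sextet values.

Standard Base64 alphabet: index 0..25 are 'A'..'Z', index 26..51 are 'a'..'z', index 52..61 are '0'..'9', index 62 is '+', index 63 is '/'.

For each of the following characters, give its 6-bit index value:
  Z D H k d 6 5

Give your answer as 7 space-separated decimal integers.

'Z': A..Z range, ord('Z') − ord('A') = 25
'D': A..Z range, ord('D') − ord('A') = 3
'H': A..Z range, ord('H') − ord('A') = 7
'k': a..z range, 26 + ord('k') − ord('a') = 36
'd': a..z range, 26 + ord('d') − ord('a') = 29
'6': 0..9 range, 52 + ord('6') − ord('0') = 58
'5': 0..9 range, 52 + ord('5') − ord('0') = 57

Answer: 25 3 7 36 29 58 57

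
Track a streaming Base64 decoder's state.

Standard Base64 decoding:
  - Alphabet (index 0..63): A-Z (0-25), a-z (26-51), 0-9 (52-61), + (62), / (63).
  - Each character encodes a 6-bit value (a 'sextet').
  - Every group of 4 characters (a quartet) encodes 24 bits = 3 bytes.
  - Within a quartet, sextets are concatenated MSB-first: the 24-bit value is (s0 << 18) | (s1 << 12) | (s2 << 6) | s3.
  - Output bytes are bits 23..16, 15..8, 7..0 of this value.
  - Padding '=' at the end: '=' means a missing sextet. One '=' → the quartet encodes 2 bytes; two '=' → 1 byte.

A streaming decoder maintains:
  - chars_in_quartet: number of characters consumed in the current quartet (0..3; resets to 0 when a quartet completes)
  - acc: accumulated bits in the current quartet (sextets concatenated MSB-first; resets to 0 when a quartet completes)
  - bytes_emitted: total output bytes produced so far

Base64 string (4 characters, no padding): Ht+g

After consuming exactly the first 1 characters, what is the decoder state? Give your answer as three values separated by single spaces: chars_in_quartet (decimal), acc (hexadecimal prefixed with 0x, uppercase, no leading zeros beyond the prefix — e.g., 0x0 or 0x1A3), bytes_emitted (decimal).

After char 0 ('H'=7): chars_in_quartet=1 acc=0x7 bytes_emitted=0

Answer: 1 0x7 0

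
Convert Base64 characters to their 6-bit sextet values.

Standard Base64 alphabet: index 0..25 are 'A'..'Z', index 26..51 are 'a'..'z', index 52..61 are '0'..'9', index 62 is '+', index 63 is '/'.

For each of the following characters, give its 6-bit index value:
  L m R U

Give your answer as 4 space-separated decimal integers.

'L': A..Z range, ord('L') − ord('A') = 11
'm': a..z range, 26 + ord('m') − ord('a') = 38
'R': A..Z range, ord('R') − ord('A') = 17
'U': A..Z range, ord('U') − ord('A') = 20

Answer: 11 38 17 20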